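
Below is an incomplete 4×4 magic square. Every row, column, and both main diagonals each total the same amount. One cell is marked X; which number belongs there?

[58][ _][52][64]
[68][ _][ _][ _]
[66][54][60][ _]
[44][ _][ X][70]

50

Column 1 is complete and sums to 236; that is the magic constant.
Row 1 needs 236; the known cells sum to 174, so (1,2) = 62.
Row 3 must total 236; the given cells sum to 180, so (3,4) = 56.
Column 4 needs 236; the known cells sum to 190, so (2,4) = 46.
Main diagonal needs 236; the known cells sum to 188, so (2,2) = 48.
The remaining cell in anti-diagonal is (2,3) = 236 − 162 = 74.
From column 2, 236 − (62 + 48 + 54) gives (4,2) = 72.
From column 3, 236 − (52 + 74 + 60) gives (4,3) = 50.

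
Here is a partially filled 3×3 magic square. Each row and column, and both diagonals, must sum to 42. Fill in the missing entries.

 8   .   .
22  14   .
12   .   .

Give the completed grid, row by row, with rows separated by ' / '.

8 18 16 / 22 14 6 / 12 10 20

Row 2: 22 + 14 + ? = 42, so (2,3) = 6.
Using main diagonal: 8 + 14 + ? → (3,3) = 42 − 22 = 20.
Anti-diagonal: 14 + 12 + ? = 42, so (1,3) = 16.
The remaining cell in row 1 is (1,2) = 42 − 24 = 18.
Row 3 must total 42; the given cells sum to 32, so (3,2) = 10.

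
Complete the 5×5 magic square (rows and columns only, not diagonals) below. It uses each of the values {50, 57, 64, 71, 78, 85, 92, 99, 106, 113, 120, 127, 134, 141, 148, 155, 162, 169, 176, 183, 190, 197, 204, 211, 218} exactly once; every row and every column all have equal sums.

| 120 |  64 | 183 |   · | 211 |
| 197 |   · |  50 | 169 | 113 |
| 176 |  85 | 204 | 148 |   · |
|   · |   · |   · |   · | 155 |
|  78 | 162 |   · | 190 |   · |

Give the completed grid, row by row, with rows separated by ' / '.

The 25 entries sum to 3350, so each line sums to 3350/5 = 670.
From row 1, 670 − (120 + 64 + 183 + 211) gives (1,4) = 92.
The remaining cell in row 2 is (2,2) = 670 − 529 = 141.
Using row 3: 176 + 85 + 204 + 148 + ? → (3,5) = 670 − 613 = 57.
From column 1, 670 − (120 + 197 + 176 + 78) gives (4,1) = 99.
Column 2 must total 670; the given cells sum to 452, so (4,2) = 218.
Using column 4: 92 + 169 + 148 + 190 + ? → (4,4) = 670 − 599 = 71.
From column 5, 670 − (211 + 113 + 57 + 155) gives (5,5) = 134.
Row 4 must total 670; the given cells sum to 543, so (4,3) = 127.
Row 5 must total 670; the given cells sum to 564, so (5,3) = 106.

120 64 183 92 211 / 197 141 50 169 113 / 176 85 204 148 57 / 99 218 127 71 155 / 78 162 106 190 134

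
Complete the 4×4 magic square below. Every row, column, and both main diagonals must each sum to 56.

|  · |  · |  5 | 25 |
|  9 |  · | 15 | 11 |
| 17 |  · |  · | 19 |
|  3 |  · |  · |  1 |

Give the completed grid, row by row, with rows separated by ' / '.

From row 2, 56 − (9 + 15 + 11) gives (2,2) = 21.
Column 1 must total 56; the given cells sum to 29, so (1,1) = 27.
Main diagonal: 27 + 21 + 1 + ? = 56, so (3,3) = 7.
Anti-diagonal needs 56; the known cells sum to 43, so (3,2) = 13.
The remaining cell in row 1 is (1,2) = 56 − 57 = -1.
From column 2, 56 − (-1 + 21 + 13) gives (4,2) = 23.
Column 3: 5 + 15 + 7 + ? = 56, so (4,3) = 29.

27 -1 5 25 / 9 21 15 11 / 17 13 7 19 / 3 23 29 1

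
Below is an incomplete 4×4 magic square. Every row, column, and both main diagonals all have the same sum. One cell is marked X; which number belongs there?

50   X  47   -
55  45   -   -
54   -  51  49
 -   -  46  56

Main diagonal is complete and sums to 202; that is the magic constant.
Row 3 needs 202; the known cells sum to 154, so (3,2) = 48.
Column 1 must total 202; the given cells sum to 159, so (4,1) = 43.
Column 3 must total 202; the given cells sum to 144, so (2,3) = 58.
From anti-diagonal, 202 − (58 + 48 + 43) gives (1,4) = 53.
Row 1 needs 202; the known cells sum to 150, so (1,2) = 52.

52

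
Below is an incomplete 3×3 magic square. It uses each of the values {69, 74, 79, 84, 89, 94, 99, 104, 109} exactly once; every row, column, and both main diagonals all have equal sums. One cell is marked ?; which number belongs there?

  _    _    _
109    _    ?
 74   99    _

The 9 entries sum to 801, so each line sums to 801/3 = 267.
Row 3: 74 + 99 + ? = 267, so (3,3) = 94.
Column 1: 109 + 74 + ? = 267, so (1,1) = 84.
The remaining cell in main diagonal is (2,2) = 267 − 178 = 89.
Anti-diagonal: 89 + 74 + ? = 267, so (1,3) = 104.
Row 1: 84 + 104 + ? = 267, so (1,2) = 79.
Row 2: 109 + 89 + ? = 267, so (2,3) = 69.

69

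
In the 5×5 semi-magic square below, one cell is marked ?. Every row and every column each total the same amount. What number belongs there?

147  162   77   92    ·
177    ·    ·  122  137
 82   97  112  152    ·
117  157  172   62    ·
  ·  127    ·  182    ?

Column 4 is complete and sums to 610; that is the magic constant.
Using row 1: 147 + 162 + 77 + 92 + ? → (1,5) = 610 − 478 = 132.
Row 3 needs 610; the known cells sum to 443, so (3,5) = 167.
Row 4 needs 610; the known cells sum to 508, so (4,5) = 102.
Using column 1: 147 + 177 + 82 + 117 + ? → (5,1) = 610 − 523 = 87.
Column 2: 162 + 97 + 157 + 127 + ? = 610, so (2,2) = 67.
Using column 5: 132 + 137 + 167 + 102 + ? → (5,5) = 610 − 538 = 72.

72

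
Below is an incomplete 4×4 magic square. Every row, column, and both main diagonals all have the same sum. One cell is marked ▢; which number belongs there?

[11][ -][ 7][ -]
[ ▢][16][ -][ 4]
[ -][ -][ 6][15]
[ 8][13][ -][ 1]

5

Main diagonal is complete and sums to 34; that is the magic constant.
Using row 4: 8 + 13 + 1 + ? → (4,3) = 34 − 22 = 12.
Using column 3: 7 + 6 + 12 + ? → (2,3) = 34 − 25 = 9.
Column 4: 4 + 15 + 1 + ? = 34, so (1,4) = 14.
Using anti-diagonal: 14 + 9 + 8 + ? → (3,2) = 34 − 31 = 3.
Row 1 needs 34; the known cells sum to 32, so (1,2) = 2.
Row 2 must total 34; the given cells sum to 29, so (2,1) = 5.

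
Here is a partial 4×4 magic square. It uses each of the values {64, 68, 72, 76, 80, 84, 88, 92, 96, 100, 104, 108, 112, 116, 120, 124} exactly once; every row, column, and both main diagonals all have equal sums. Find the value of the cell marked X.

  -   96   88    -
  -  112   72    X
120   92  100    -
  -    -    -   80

The 16 entries sum to 1504, so each line sums to 1504/4 = 376.
Row 3 must total 376; the given cells sum to 312, so (3,4) = 64.
Using column 2: 96 + 112 + 92 + ? → (4,2) = 376 − 300 = 76.
From column 3, 376 − (88 + 72 + 100) gives (4,3) = 116.
Main diagonal must total 376; the given cells sum to 292, so (1,1) = 84.
Row 1 needs 376; the known cells sum to 268, so (1,4) = 108.
The remaining cell in row 4 is (4,1) = 376 − 272 = 104.
Column 1 must total 376; the given cells sum to 308, so (2,1) = 68.
Column 4: 108 + 64 + 80 + ? = 376, so (2,4) = 124.

124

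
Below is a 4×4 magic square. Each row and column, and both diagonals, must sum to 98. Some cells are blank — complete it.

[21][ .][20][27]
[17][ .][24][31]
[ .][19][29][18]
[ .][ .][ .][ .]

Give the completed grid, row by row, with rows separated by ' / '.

21 30 20 27 / 17 26 24 31 / 32 19 29 18 / 28 23 25 22

Row 1 needs 98; the known cells sum to 68, so (1,2) = 30.
Row 2 must total 98; the given cells sum to 72, so (2,2) = 26.
From row 3, 98 − (19 + 29 + 18) gives (3,1) = 32.
Column 1 needs 98; the known cells sum to 70, so (4,1) = 28.
Column 2 needs 98; the known cells sum to 75, so (4,2) = 23.
Column 3 must total 98; the given cells sum to 73, so (4,3) = 25.
Column 4 needs 98; the known cells sum to 76, so (4,4) = 22.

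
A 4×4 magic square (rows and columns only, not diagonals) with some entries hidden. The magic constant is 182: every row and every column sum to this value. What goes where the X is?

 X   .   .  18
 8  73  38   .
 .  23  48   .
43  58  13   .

53

From row 2, 182 − (8 + 73 + 38) gives (2,4) = 63.
The remaining cell in row 4 is (4,4) = 182 − 114 = 68.
Using column 2: 73 + 23 + 58 + ? → (1,2) = 182 − 154 = 28.
The remaining cell in column 3 is (1,3) = 182 − 99 = 83.
The remaining cell in column 4 is (3,4) = 182 − 149 = 33.
Row 1 must total 182; the given cells sum to 129, so (1,1) = 53.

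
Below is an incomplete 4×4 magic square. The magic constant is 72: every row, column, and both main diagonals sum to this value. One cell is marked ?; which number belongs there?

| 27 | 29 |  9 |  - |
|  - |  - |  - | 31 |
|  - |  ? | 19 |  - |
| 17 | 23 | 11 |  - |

From row 1, 72 − (27 + 29 + 9) gives (1,4) = 7.
The remaining cell in row 4 is (4,4) = 72 − 51 = 21.
Using column 3: 9 + 19 + 11 + ? → (2,3) = 72 − 39 = 33.
Column 4 needs 72; the known cells sum to 59, so (3,4) = 13.
From main diagonal, 72 − (27 + 19 + 21) gives (2,2) = 5.
From anti-diagonal, 72 − (7 + 33 + 17) gives (3,2) = 15.

15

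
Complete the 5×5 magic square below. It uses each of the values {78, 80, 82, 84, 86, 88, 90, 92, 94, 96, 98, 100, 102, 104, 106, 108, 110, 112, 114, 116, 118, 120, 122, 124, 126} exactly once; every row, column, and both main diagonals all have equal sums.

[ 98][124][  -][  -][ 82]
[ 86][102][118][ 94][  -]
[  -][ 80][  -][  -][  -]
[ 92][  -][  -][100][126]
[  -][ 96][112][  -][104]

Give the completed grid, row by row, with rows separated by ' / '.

The 25 entries sum to 2550, so each line sums to 2550/5 = 510.
Row 2 must total 510; the given cells sum to 400, so (2,5) = 110.
Column 2: 124 + 102 + 80 + 96 + ? = 510, so (4,2) = 108.
The remaining cell in column 5 is (3,5) = 510 − 422 = 88.
From main diagonal, 510 − (98 + 102 + 100 + 104) gives (3,3) = 106.
Anti-diagonal must total 510; the given cells sum to 390, so (5,1) = 120.
From row 4, 510 − (92 + 108 + 100 + 126) gives (4,3) = 84.
From row 5, 510 − (120 + 96 + 112 + 104) gives (5,4) = 78.
From column 1, 510 − (98 + 86 + 92 + 120) gives (3,1) = 114.
The remaining cell in column 3 is (1,3) = 510 − 420 = 90.
The remaining cell in row 1 is (1,4) = 510 − 394 = 116.
From row 3, 510 − (114 + 80 + 106 + 88) gives (3,4) = 122.

98 124 90 116 82 / 86 102 118 94 110 / 114 80 106 122 88 / 92 108 84 100 126 / 120 96 112 78 104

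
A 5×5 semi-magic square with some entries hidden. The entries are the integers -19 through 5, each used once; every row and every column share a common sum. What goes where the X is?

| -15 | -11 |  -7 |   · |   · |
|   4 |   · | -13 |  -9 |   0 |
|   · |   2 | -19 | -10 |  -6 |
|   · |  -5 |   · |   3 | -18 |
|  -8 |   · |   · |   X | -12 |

The entries are -19 through 5, which sum to -175, so each line sums to -175/5 = -35.
From row 2, -35 − (4 + (-13) + (-9) + 0) gives (2,2) = -17.
From row 3, -35 − (2 + (-19) + (-10) + (-6)) gives (3,1) = -2.
From column 1, -35 − (-15 + 4 + (-2) + (-8)) gives (4,1) = -14.
Using column 2: -11 + (-17) + 2 + (-5) + ? → (5,2) = -35 − (-31) = -4.
From column 5, -35 − (0 + (-6) + (-18) + (-12)) gives (1,5) = 1.
Row 1 must total -35; the given cells sum to -32, so (1,4) = -3.
Row 4: -14 + (-5) + 3 + (-18) + ? = -35, so (4,3) = -1.
Column 3 must total -35; the given cells sum to -40, so (5,3) = 5.
The remaining cell in column 4 is (5,4) = -35 − (-19) = -16.

-16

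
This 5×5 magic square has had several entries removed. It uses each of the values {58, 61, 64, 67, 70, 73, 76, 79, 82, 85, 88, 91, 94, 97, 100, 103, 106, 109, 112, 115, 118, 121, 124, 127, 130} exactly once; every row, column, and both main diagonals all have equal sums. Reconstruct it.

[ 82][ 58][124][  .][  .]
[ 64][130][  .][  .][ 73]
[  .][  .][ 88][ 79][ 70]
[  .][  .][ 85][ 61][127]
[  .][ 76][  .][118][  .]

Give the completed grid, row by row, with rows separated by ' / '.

The 25 entries sum to 2350, so each line sums to 2350/5 = 470.
Main diagonal: 82 + 130 + 88 + 61 + ? = 470, so (5,5) = 109.
Column 5: 73 + 70 + 127 + 109 + ? = 470, so (1,5) = 91.
Using row 1: 82 + 58 + 124 + 91 + ? → (1,4) = 470 − 355 = 115.
From column 4, 470 − (115 + 79 + 61 + 118) gives (2,4) = 97.
Row 2 must total 470; the given cells sum to 364, so (2,3) = 106.
Using column 3: 124 + 106 + 88 + 85 + ? → (5,3) = 470 − 403 = 67.
Row 5 must total 470; the given cells sum to 370, so (5,1) = 100.
Anti-diagonal must total 470; the given cells sum to 376, so (4,2) = 94.
Row 4 must total 470; the given cells sum to 367, so (4,1) = 103.
From column 1, 470 − (82 + 64 + 103 + 100) gives (3,1) = 121.
From column 2, 470 − (58 + 130 + 94 + 76) gives (3,2) = 112.

82 58 124 115 91 / 64 130 106 97 73 / 121 112 88 79 70 / 103 94 85 61 127 / 100 76 67 118 109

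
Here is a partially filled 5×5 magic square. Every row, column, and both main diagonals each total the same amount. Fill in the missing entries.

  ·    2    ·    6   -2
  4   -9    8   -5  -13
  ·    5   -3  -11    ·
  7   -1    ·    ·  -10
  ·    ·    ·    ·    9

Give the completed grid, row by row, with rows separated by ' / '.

Row 2 is already complete: 4 + -9 + 8 + -5 + -13 = -15, so that is the magic constant.
Column 2 needs -15; the known cells sum to -3, so (5,2) = -12.
From column 5, -15 − (-2 + (-13) + (-10) + 9) gives (3,5) = 1.
Using anti-diagonal: -2 + (-5) + (-3) + (-1) + ? → (5,1) = -15 − (-11) = -4.
From row 3, -15 − (5 + (-3) + (-11) + 1) gives (3,1) = -7.
Column 1: 4 + (-7) + 7 + (-4) + ? = -15, so (1,1) = -15.
From main diagonal, -15 − (-15 + (-9) + (-3) + 9) gives (4,4) = 3.
The remaining cell in row 1 is (1,3) = -15 − (-9) = -6.
The remaining cell in row 4 is (4,3) = -15 − (-1) = -14.
Using column 3: -6 + 8 + (-3) + (-14) + ? → (5,3) = -15 − (-15) = 0.
From column 4, -15 − (6 + (-5) + (-11) + 3) gives (5,4) = -8.

-15 2 -6 6 -2 / 4 -9 8 -5 -13 / -7 5 -3 -11 1 / 7 -1 -14 3 -10 / -4 -12 0 -8 9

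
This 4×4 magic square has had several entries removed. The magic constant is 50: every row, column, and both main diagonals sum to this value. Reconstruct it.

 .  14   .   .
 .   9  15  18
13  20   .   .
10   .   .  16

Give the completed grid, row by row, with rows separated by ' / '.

19 14 12 5 / 8 9 15 18 / 13 20 6 11 / 10 7 17 16

Row 2 needs 50; the known cells sum to 42, so (2,1) = 8.
Column 1 needs 50; the known cells sum to 31, so (1,1) = 19.
Column 2 needs 50; the known cells sum to 43, so (4,2) = 7.
Using main diagonal: 19 + 9 + 16 + ? → (3,3) = 50 − 44 = 6.
From anti-diagonal, 50 − (15 + 20 + 10) gives (1,4) = 5.
Row 1 must total 50; the given cells sum to 38, so (1,3) = 12.
Row 3 must total 50; the given cells sum to 39, so (3,4) = 11.
Row 4 must total 50; the given cells sum to 33, so (4,3) = 17.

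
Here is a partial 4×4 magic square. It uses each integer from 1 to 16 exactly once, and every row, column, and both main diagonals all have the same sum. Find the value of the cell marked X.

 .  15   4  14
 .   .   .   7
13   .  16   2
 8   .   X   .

5

The entries are 1 through 16, which sum to 136, so each line sums to 136/4 = 34.
Using row 1: 15 + 4 + 14 + ? → (1,1) = 34 − 33 = 1.
Row 3 needs 34; the known cells sum to 31, so (3,2) = 3.
Column 1: 1 + 13 + 8 + ? = 34, so (2,1) = 12.
The remaining cell in column 4 is (4,4) = 34 − 23 = 11.
From main diagonal, 34 − (1 + 16 + 11) gives (2,2) = 6.
Anti-diagonal needs 34; the known cells sum to 25, so (2,3) = 9.
From column 2, 34 − (15 + 6 + 3) gives (4,2) = 10.
Column 3 must total 34; the given cells sum to 29, so (4,3) = 5.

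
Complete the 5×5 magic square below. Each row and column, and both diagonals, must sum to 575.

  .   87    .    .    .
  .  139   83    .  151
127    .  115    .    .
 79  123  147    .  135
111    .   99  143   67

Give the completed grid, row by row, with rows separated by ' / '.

From row 4, 575 − (79 + 123 + 147 + 135) gives (4,4) = 91.
Row 5 must total 575; the given cells sum to 420, so (5,2) = 155.
The remaining cell in column 2 is (3,2) = 575 − 504 = 71.
Using column 3: 83 + 115 + 147 + 99 + ? → (1,3) = 575 − 444 = 131.
Main diagonal: 139 + 115 + 91 + 67 + ? = 575, so (1,1) = 163.
Column 1: 163 + 127 + 79 + 111 + ? = 575, so (2,1) = 95.
Row 2 needs 575; the known cells sum to 468, so (2,4) = 107.
The remaining cell in anti-diagonal is (1,5) = 575 − 456 = 119.
Row 1 must total 575; the given cells sum to 500, so (1,4) = 75.
Using column 4: 75 + 107 + 91 + 143 + ? → (3,4) = 575 − 416 = 159.
The remaining cell in column 5 is (3,5) = 575 − 472 = 103.

163 87 131 75 119 / 95 139 83 107 151 / 127 71 115 159 103 / 79 123 147 91 135 / 111 155 99 143 67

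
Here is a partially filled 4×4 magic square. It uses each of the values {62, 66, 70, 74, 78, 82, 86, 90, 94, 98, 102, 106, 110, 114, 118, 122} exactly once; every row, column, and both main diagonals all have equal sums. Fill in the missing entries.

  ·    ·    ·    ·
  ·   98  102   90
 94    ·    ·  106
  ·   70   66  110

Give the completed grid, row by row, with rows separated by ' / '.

74 118 114 62 / 78 98 102 90 / 94 82 86 106 / 122 70 66 110

The 16 entries sum to 1472, so each line sums to 1472/4 = 368.
The remaining cell in row 2 is (2,1) = 368 − 290 = 78.
Row 4: 70 + 66 + 110 + ? = 368, so (4,1) = 122.
From column 1, 368 − (78 + 94 + 122) gives (1,1) = 74.
Using column 4: 90 + 106 + 110 + ? → (1,4) = 368 − 306 = 62.
From main diagonal, 368 − (74 + 98 + 110) gives (3,3) = 86.
From anti-diagonal, 368 − (62 + 102 + 122) gives (3,2) = 82.
From column 2, 368 − (98 + 82 + 70) gives (1,2) = 118.
From column 3, 368 − (102 + 86 + 66) gives (1,3) = 114.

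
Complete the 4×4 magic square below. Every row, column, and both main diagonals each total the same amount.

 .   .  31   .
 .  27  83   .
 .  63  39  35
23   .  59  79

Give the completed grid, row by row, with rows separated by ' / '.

67 71 31 43 / 47 27 83 55 / 75 63 39 35 / 23 51 59 79

Column 3 is already complete: 31 + 83 + 39 + 59 = 212, so that is the magic constant.
Row 3 must total 212; the given cells sum to 137, so (3,1) = 75.
From row 4, 212 − (23 + 59 + 79) gives (4,2) = 51.
The remaining cell in column 2 is (1,2) = 212 − 141 = 71.
Main diagonal needs 212; the known cells sum to 145, so (1,1) = 67.
Anti-diagonal must total 212; the given cells sum to 169, so (1,4) = 43.
Column 1 must total 212; the given cells sum to 165, so (2,1) = 47.
Column 4: 43 + 35 + 79 + ? = 212, so (2,4) = 55.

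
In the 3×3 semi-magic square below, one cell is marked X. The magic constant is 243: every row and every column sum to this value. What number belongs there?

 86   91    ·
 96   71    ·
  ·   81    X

101

The remaining cell in row 1 is (1,3) = 243 − 177 = 66.
The remaining cell in row 2 is (2,3) = 243 − 167 = 76.
Column 1 needs 243; the known cells sum to 182, so (3,1) = 61.
Column 3: 66 + 76 + ? = 243, so (3,3) = 101.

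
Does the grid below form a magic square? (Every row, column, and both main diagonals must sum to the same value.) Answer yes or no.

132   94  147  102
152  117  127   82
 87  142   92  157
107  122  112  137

Row 1: 132 + 94 + 147 + 102 = 475.
Row 2: 152 + 117 + 127 + 82 = 478.
Row 3: 87 + 142 + 92 + 157 = 478.
Row 4: 107 + 122 + 112 + 137 = 478.
Column 1: 132 + 152 + 87 + 107 = 478.
Column 2: 94 + 117 + 142 + 122 = 475.
Column 3: 147 + 127 + 92 + 112 = 478.
Column 4: 102 + 82 + 157 + 137 = 478.
Main diagonal: 132 + 117 + 92 + 137 = 478.
Anti-diagonal: 102 + 127 + 142 + 107 = 478.

No — row 1 sums to 475 but main diagonal sums to 478.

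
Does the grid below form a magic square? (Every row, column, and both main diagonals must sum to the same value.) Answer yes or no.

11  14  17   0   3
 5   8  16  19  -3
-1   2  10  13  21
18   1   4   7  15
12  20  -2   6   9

Row 1: 11 + 14 + 17 + 0 + 3 = 45.
Row 2: 5 + 8 + 16 + 19 + (-3) = 45.
Row 3: -1 + 2 + 10 + 13 + 21 = 45.
Row 4: 18 + 1 + 4 + 7 + 15 = 45.
Row 5: 12 + 20 + (-2) + 6 + 9 = 45.
Column 1: 11 + 5 + (-1) + 18 + 12 = 45.
Column 2: 14 + 8 + 2 + 1 + 20 = 45.
Column 3: 17 + 16 + 10 + 4 + (-2) = 45.
Column 4: 0 + 19 + 13 + 7 + 6 = 45.
Column 5: 3 + (-3) + 21 + 15 + 9 = 45.
Main diagonal: 11 + 8 + 10 + 7 + 9 = 45.
Anti-diagonal: 3 + 19 + 10 + 1 + 12 = 45.
All lines sum to 45.

Yes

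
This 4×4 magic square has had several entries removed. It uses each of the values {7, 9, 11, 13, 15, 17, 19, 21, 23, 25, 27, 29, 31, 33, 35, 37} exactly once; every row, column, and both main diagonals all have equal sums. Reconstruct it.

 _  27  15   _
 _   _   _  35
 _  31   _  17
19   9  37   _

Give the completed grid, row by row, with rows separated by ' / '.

The 16 entries sum to 352, so each line sums to 352/4 = 88.
The remaining cell in row 4 is (4,4) = 88 − 65 = 23.
Column 2 needs 88; the known cells sum to 67, so (2,2) = 21.
The remaining cell in column 4 is (1,4) = 88 − 75 = 13.
The remaining cell in anti-diagonal is (2,3) = 88 − 63 = 25.
From row 1, 88 − (27 + 15 + 13) gives (1,1) = 33.
From row 2, 88 − (21 + 25 + 35) gives (2,1) = 7.
Using column 1: 33 + 7 + 19 + ? → (3,1) = 88 − 59 = 29.
Using column 3: 15 + 25 + 37 + ? → (3,3) = 88 − 77 = 11.

33 27 15 13 / 7 21 25 35 / 29 31 11 17 / 19 9 37 23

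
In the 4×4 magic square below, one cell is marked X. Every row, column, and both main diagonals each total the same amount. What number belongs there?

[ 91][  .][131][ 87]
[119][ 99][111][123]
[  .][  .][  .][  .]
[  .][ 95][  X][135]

Row 2 is complete and sums to 452; that is the magic constant.
From row 1, 452 − (91 + 131 + 87) gives (1,2) = 143.
Using column 2: 143 + 99 + 95 + ? → (3,2) = 452 − 337 = 115.
The remaining cell in column 4 is (3,4) = 452 − 345 = 107.
Main diagonal needs 452; the known cells sum to 325, so (3,3) = 127.
Anti-diagonal needs 452; the known cells sum to 313, so (4,1) = 139.
Row 3 must total 452; the given cells sum to 349, so (3,1) = 103.
From row 4, 452 − (139 + 95 + 135) gives (4,3) = 83.

83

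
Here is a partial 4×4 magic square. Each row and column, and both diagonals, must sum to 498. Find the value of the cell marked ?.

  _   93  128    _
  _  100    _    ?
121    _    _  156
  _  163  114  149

The remaining cell in row 4 is (4,1) = 498 − 426 = 72.
Column 2: 93 + 100 + 163 + ? = 498, so (3,2) = 142.
Row 3 must total 498; the given cells sum to 419, so (3,3) = 79.
From column 3, 498 − (128 + 79 + 114) gives (2,3) = 177.
Main diagonal: 100 + 79 + 149 + ? = 498, so (1,1) = 170.
Anti-diagonal must total 498; the given cells sum to 391, so (1,4) = 107.
Column 1: 170 + 121 + 72 + ? = 498, so (2,1) = 135.
Column 4: 107 + 156 + 149 + ? = 498, so (2,4) = 86.

86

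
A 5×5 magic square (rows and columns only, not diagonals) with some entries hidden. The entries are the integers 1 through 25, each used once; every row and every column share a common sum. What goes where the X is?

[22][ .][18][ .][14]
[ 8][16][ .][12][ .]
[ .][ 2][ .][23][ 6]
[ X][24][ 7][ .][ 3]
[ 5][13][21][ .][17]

11

The entries are 1 through 25, which sum to 325, so each line sums to 325/5 = 65.
Row 5: 5 + 13 + 21 + 17 + ? = 65, so (5,4) = 9.
Column 2: 16 + 2 + 24 + 13 + ? = 65, so (1,2) = 10.
Column 5 needs 65; the known cells sum to 40, so (2,5) = 25.
The remaining cell in row 1 is (1,4) = 65 − 64 = 1.
The remaining cell in row 2 is (2,3) = 65 − 61 = 4.
From column 3, 65 − (18 + 4 + 7 + 21) gives (3,3) = 15.
Column 4 must total 65; the given cells sum to 45, so (4,4) = 20.
The remaining cell in row 3 is (3,1) = 65 − 46 = 19.
Row 4 must total 65; the given cells sum to 54, so (4,1) = 11.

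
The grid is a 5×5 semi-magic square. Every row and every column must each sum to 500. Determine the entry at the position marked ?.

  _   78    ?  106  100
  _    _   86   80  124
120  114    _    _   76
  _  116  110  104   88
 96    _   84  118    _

The remaining cell in row 4 is (4,1) = 500 − 418 = 82.
From column 4, 500 − (106 + 80 + 104 + 118) gives (3,4) = 92.
Column 5: 100 + 124 + 76 + 88 + ? = 500, so (5,5) = 112.
Row 3 needs 500; the known cells sum to 402, so (3,3) = 98.
The remaining cell in row 5 is (5,2) = 500 − 410 = 90.
Column 2: 78 + 114 + 116 + 90 + ? = 500, so (2,2) = 102.
The remaining cell in column 3 is (1,3) = 500 − 378 = 122.

122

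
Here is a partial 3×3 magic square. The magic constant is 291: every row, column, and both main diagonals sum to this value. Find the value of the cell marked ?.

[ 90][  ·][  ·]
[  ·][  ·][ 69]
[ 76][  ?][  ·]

From column 1, 291 − (90 + 76) gives (2,1) = 125.
Row 2: 125 + 69 + ? = 291, so (2,2) = 97.
From main diagonal, 291 − (90 + 97) gives (3,3) = 104.
Anti-diagonal: 97 + 76 + ? = 291, so (1,3) = 118.
Row 1 needs 291; the known cells sum to 208, so (1,2) = 83.
From row 3, 291 − (76 + 104) gives (3,2) = 111.

111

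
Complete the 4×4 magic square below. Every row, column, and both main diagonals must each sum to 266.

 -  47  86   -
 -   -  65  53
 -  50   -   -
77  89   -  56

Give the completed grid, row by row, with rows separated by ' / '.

59 47 86 74 / 68 80 65 53 / 62 50 71 83 / 77 89 44 56

Row 4 must total 266; the given cells sum to 222, so (4,3) = 44.
Using column 2: 47 + 50 + 89 + ? → (2,2) = 266 − 186 = 80.
Column 3: 86 + 65 + 44 + ? = 266, so (3,3) = 71.
Main diagonal: 80 + 71 + 56 + ? = 266, so (1,1) = 59.
Anti-diagonal: 65 + 50 + 77 + ? = 266, so (1,4) = 74.
Using row 2: 80 + 65 + 53 + ? → (2,1) = 266 − 198 = 68.
Column 1: 59 + 68 + 77 + ? = 266, so (3,1) = 62.
Column 4: 74 + 53 + 56 + ? = 266, so (3,4) = 83.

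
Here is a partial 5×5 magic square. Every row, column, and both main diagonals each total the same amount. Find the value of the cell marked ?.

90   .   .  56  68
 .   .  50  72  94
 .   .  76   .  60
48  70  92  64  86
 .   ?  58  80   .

Row 4 is complete and sums to 360; that is the magic constant.
Column 3 must total 360; the given cells sum to 276, so (1,3) = 84.
From column 4, 360 − (56 + 72 + 64 + 80) gives (3,4) = 88.
From column 5, 360 − (68 + 94 + 60 + 86) gives (5,5) = 52.
Main diagonal needs 360; the known cells sum to 282, so (2,2) = 78.
Using anti-diagonal: 68 + 72 + 76 + 70 + ? → (5,1) = 360 − 286 = 74.
From row 1, 360 − (90 + 84 + 56 + 68) gives (1,2) = 62.
From row 2, 360 − (78 + 50 + 72 + 94) gives (2,1) = 66.
Row 5 needs 360; the known cells sum to 264, so (5,2) = 96.

96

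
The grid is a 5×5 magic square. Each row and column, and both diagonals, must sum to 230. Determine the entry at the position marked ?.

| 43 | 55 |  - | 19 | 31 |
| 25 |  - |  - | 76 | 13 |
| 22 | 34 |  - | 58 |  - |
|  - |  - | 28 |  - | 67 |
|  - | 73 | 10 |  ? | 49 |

37

Row 1 must total 230; the given cells sum to 148, so (1,3) = 82.
Column 5: 31 + 13 + 67 + 49 + ? = 230, so (3,5) = 70.
Row 3: 22 + 34 + 58 + 70 + ? = 230, so (3,3) = 46.
Column 3 must total 230; the given cells sum to 166, so (2,3) = 64.
Row 2 needs 230; the known cells sum to 178, so (2,2) = 52.
From column 2, 230 − (55 + 52 + 34 + 73) gives (4,2) = 16.
Main diagonal needs 230; the known cells sum to 190, so (4,4) = 40.
The remaining cell in anti-diagonal is (5,1) = 230 − 169 = 61.
Row 4: 16 + 28 + 40 + 67 + ? = 230, so (4,1) = 79.
Row 5 needs 230; the known cells sum to 193, so (5,4) = 37.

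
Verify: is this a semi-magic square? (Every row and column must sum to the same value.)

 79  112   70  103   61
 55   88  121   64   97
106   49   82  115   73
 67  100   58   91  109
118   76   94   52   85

Row 1: 79 + 112 + 70 + 103 + 61 = 425.
Row 2: 55 + 88 + 121 + 64 + 97 = 425.
Row 3: 106 + 49 + 82 + 115 + 73 = 425.
Row 4: 67 + 100 + 58 + 91 + 109 = 425.
Row 5: 118 + 76 + 94 + 52 + 85 = 425.
Column 1: 79 + 55 + 106 + 67 + 118 = 425.
Column 2: 112 + 88 + 49 + 100 + 76 = 425.
Column 3: 70 + 121 + 82 + 58 + 94 = 425.
Column 4: 103 + 64 + 115 + 91 + 52 = 425.
Column 5: 61 + 97 + 73 + 109 + 85 = 425.
All lines sum to 425.

Yes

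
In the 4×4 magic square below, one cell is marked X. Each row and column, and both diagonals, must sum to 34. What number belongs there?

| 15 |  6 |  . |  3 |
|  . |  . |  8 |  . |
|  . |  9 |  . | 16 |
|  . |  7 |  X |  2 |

11

Row 1 must total 34; the given cells sum to 24, so (1,3) = 10.
The remaining cell in column 2 is (2,2) = 34 − 22 = 12.
Column 4 must total 34; the given cells sum to 21, so (2,4) = 13.
Main diagonal needs 34; the known cells sum to 29, so (3,3) = 5.
From anti-diagonal, 34 − (3 + 8 + 9) gives (4,1) = 14.
The remaining cell in row 2 is (2,1) = 34 − 33 = 1.
The remaining cell in row 3 is (3,1) = 34 − 30 = 4.
From row 4, 34 − (14 + 7 + 2) gives (4,3) = 11.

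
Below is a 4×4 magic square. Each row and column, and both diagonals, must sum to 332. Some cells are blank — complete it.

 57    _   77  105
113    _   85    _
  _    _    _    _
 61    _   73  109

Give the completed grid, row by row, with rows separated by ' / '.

Row 1 must total 332; the given cells sum to 239, so (1,2) = 93.
Row 4: 61 + 73 + 109 + ? = 332, so (4,2) = 89.
Column 1 needs 332; the known cells sum to 231, so (3,1) = 101.
Using column 3: 77 + 85 + 73 + ? → (3,3) = 332 − 235 = 97.
Main diagonal must total 332; the given cells sum to 263, so (2,2) = 69.
The remaining cell in anti-diagonal is (3,2) = 332 − 251 = 81.
Row 2 must total 332; the given cells sum to 267, so (2,4) = 65.
The remaining cell in row 3 is (3,4) = 332 − 279 = 53.

57 93 77 105 / 113 69 85 65 / 101 81 97 53 / 61 89 73 109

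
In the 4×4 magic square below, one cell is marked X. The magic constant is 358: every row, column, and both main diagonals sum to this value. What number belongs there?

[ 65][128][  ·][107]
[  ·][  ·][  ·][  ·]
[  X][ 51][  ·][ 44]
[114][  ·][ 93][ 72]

Row 1: 65 + 128 + 107 + ? = 358, so (1,3) = 58.
Using row 4: 114 + 93 + 72 + ? → (4,2) = 358 − 279 = 79.
Column 2 needs 358; the known cells sum to 258, so (2,2) = 100.
Column 4 must total 358; the given cells sum to 223, so (2,4) = 135.
Using main diagonal: 65 + 100 + 72 + ? → (3,3) = 358 − 237 = 121.
Using anti-diagonal: 107 + 51 + 114 + ? → (2,3) = 358 − 272 = 86.
The remaining cell in row 2 is (2,1) = 358 − 321 = 37.
The remaining cell in row 3 is (3,1) = 358 − 216 = 142.

142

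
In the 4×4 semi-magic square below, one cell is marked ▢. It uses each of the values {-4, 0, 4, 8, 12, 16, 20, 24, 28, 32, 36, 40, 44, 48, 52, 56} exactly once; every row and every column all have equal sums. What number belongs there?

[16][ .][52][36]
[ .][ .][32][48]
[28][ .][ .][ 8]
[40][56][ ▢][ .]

The 16 entries sum to 416, so each line sums to 416/4 = 104.
Row 1: 16 + 52 + 36 + ? = 104, so (1,2) = 0.
Column 1: 16 + 28 + 40 + ? = 104, so (2,1) = 20.
The remaining cell in column 4 is (4,4) = 104 − 92 = 12.
Row 2 needs 104; the known cells sum to 100, so (2,2) = 4.
The remaining cell in row 4 is (4,3) = 104 − 108 = -4.

-4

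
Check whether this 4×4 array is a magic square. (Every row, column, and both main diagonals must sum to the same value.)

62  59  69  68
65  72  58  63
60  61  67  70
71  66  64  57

Yes

Row 1: 62 + 59 + 69 + 68 = 258.
Row 2: 65 + 72 + 58 + 63 = 258.
Row 3: 60 + 61 + 67 + 70 = 258.
Row 4: 71 + 66 + 64 + 57 = 258.
Column 1: 62 + 65 + 60 + 71 = 258.
Column 2: 59 + 72 + 61 + 66 = 258.
Column 3: 69 + 58 + 67 + 64 = 258.
Column 4: 68 + 63 + 70 + 57 = 258.
Main diagonal: 62 + 72 + 67 + 57 = 258.
Anti-diagonal: 68 + 58 + 61 + 71 = 258.
All lines sum to 258.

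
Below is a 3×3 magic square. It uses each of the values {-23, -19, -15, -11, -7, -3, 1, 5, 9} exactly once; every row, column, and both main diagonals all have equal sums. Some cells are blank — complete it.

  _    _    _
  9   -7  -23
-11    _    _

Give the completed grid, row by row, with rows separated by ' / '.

-19 1 -3 / 9 -7 -23 / -11 -15 5

The 9 entries sum to -63, so each line sums to -63/3 = -21.
Column 1 must total -21; the given cells sum to -2, so (1,1) = -19.
Main diagonal must total -21; the given cells sum to -26, so (3,3) = 5.
From anti-diagonal, -21 − (-7 + (-11)) gives (1,3) = -3.
Row 1 must total -21; the given cells sum to -22, so (1,2) = 1.
Row 3 needs -21; the known cells sum to -6, so (3,2) = -15.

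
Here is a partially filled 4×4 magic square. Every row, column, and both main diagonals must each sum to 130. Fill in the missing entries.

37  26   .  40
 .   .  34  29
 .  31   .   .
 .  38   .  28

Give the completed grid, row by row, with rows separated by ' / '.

The remaining cell in row 1 is (1,3) = 130 − 103 = 27.
Column 2 needs 130; the known cells sum to 95, so (2,2) = 35.
Column 4: 40 + 29 + 28 + ? = 130, so (3,4) = 33.
Using main diagonal: 37 + 35 + 28 + ? → (3,3) = 130 − 100 = 30.
The remaining cell in anti-diagonal is (4,1) = 130 − 105 = 25.
Row 2 needs 130; the known cells sum to 98, so (2,1) = 32.
Row 3: 31 + 30 + 33 + ? = 130, so (3,1) = 36.
Row 4 needs 130; the known cells sum to 91, so (4,3) = 39.

37 26 27 40 / 32 35 34 29 / 36 31 30 33 / 25 38 39 28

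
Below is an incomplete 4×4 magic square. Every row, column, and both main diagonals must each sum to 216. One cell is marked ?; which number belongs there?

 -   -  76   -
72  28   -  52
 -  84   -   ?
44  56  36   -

Row 2 needs 216; the known cells sum to 152, so (2,3) = 64.
The remaining cell in row 4 is (4,4) = 216 − 136 = 80.
Using column 2: 28 + 84 + 56 + ? → (1,2) = 216 − 168 = 48.
From column 3, 216 − (76 + 64 + 36) gives (3,3) = 40.
Main diagonal: 28 + 40 + 80 + ? = 216, so (1,1) = 68.
Anti-diagonal needs 216; the known cells sum to 192, so (1,4) = 24.
Column 1 needs 216; the known cells sum to 184, so (3,1) = 32.
Using column 4: 24 + 52 + 80 + ? → (3,4) = 216 − 156 = 60.

60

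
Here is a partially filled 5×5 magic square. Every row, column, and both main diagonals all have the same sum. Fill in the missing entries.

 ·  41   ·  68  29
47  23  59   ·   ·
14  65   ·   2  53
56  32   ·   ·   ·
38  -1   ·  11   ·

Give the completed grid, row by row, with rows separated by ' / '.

Column 2 is already complete: 41 + 23 + 65 + 32 + -1 = 160, so that is the magic constant.
Row 3 needs 160; the known cells sum to 134, so (3,3) = 26.
Using column 1: 47 + 14 + 56 + 38 + ? → (1,1) = 160 − 155 = 5.
Anti-diagonal: 29 + 26 + 32 + 38 + ? = 160, so (2,4) = 35.
Row 1 must total 160; the given cells sum to 143, so (1,3) = 17.
Row 2 needs 160; the known cells sum to 164, so (2,5) = -4.
The remaining cell in column 4 is (4,4) = 160 − 116 = 44.
Using main diagonal: 5 + 23 + 26 + 44 + ? → (5,5) = 160 − 98 = 62.
Row 5: 38 + (-1) + 11 + 62 + ? = 160, so (5,3) = 50.
Column 3 must total 160; the given cells sum to 152, so (4,3) = 8.
Using column 5: 29 + (-4) + 53 + 62 + ? → (4,5) = 160 − 140 = 20.

5 41 17 68 29 / 47 23 59 35 -4 / 14 65 26 2 53 / 56 32 8 44 20 / 38 -1 50 11 62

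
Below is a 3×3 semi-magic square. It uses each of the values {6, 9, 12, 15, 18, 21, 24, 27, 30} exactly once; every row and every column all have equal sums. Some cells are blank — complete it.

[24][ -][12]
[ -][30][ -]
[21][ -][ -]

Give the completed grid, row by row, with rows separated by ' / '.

24 18 12 / 9 30 15 / 21 6 27

The 9 entries sum to 162, so each line sums to 162/3 = 54.
From row 1, 54 − (24 + 12) gives (1,2) = 18.
Column 1 needs 54; the known cells sum to 45, so (2,1) = 9.
The remaining cell in column 2 is (3,2) = 54 − 48 = 6.
Using row 2: 9 + 30 + ? → (2,3) = 54 − 39 = 15.
Row 3: 21 + 6 + ? = 54, so (3,3) = 27.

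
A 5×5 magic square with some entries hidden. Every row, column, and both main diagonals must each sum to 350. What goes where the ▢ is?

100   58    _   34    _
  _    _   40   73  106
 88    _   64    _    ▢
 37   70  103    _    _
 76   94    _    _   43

55

Using column 1: 100 + 88 + 37 + 76 + ? → (2,1) = 350 − 301 = 49.
Using anti-diagonal: 73 + 64 + 70 + 76 + ? → (1,5) = 350 − 283 = 67.
From row 1, 350 − (100 + 58 + 34 + 67) gives (1,3) = 91.
Row 2 needs 350; the known cells sum to 268, so (2,2) = 82.
From column 2, 350 − (58 + 82 + 70 + 94) gives (3,2) = 46.
Using column 3: 91 + 40 + 64 + 103 + ? → (5,3) = 350 − 298 = 52.
Main diagonal must total 350; the given cells sum to 289, so (4,4) = 61.
Row 4 must total 350; the given cells sum to 271, so (4,5) = 79.
Row 5: 76 + 94 + 52 + 43 + ? = 350, so (5,4) = 85.
The remaining cell in column 4 is (3,4) = 350 − 253 = 97.
Column 5: 67 + 106 + 79 + 43 + ? = 350, so (3,5) = 55.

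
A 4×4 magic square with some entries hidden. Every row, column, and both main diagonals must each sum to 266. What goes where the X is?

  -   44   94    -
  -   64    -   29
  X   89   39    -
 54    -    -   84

34

Column 2 must total 266; the given cells sum to 197, so (4,2) = 69.
Main diagonal needs 266; the known cells sum to 187, so (1,1) = 79.
Using row 1: 79 + 44 + 94 + ? → (1,4) = 266 − 217 = 49.
Row 4: 54 + 69 + 84 + ? = 266, so (4,3) = 59.
The remaining cell in column 3 is (2,3) = 266 − 192 = 74.
Column 4 needs 266; the known cells sum to 162, so (3,4) = 104.
Row 2 must total 266; the given cells sum to 167, so (2,1) = 99.
Row 3: 89 + 39 + 104 + ? = 266, so (3,1) = 34.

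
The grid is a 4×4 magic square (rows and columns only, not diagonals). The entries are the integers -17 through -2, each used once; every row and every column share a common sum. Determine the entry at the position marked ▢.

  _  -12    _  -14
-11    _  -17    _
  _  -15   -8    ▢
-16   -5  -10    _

The entries are -17 through -2, which sum to -152, so each line sums to -152/4 = -38.
Using row 4: -16 + (-5) + (-10) + ? → (4,4) = -38 − (-31) = -7.
Column 2: -12 + (-15) + (-5) + ? = -38, so (2,2) = -6.
Column 3 needs -38; the known cells sum to -35, so (1,3) = -3.
Using row 1: -12 + (-3) + (-14) + ? → (1,1) = -38 − (-29) = -9.
Row 2: -11 + (-6) + (-17) + ? = -38, so (2,4) = -4.
Column 1 must total -38; the given cells sum to -36, so (3,1) = -2.
Column 4 must total -38; the given cells sum to -25, so (3,4) = -13.

-13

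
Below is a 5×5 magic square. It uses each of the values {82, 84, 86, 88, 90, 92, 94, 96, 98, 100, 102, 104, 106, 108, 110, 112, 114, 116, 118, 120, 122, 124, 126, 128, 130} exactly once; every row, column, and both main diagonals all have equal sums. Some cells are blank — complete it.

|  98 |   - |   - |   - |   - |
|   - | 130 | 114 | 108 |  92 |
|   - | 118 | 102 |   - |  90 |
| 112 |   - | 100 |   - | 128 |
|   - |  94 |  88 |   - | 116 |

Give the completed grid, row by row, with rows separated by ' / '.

The 25 entries sum to 2650, so each line sums to 2650/5 = 530.
Row 2 must total 530; the given cells sum to 444, so (2,1) = 86.
From column 3, 530 − (114 + 102 + 100 + 88) gives (1,3) = 126.
Column 5: 92 + 90 + 128 + 116 + ? = 530, so (1,5) = 104.
Using main diagonal: 98 + 130 + 102 + 116 + ? → (4,4) = 530 − 446 = 84.
Row 4 needs 530; the known cells sum to 424, so (4,2) = 106.
Column 2 needs 530; the known cells sum to 448, so (1,2) = 82.
Anti-diagonal must total 530; the given cells sum to 420, so (5,1) = 110.
From row 1, 530 − (98 + 82 + 126 + 104) gives (1,4) = 120.
Row 5: 110 + 94 + 88 + 116 + ? = 530, so (5,4) = 122.
Column 1 needs 530; the known cells sum to 406, so (3,1) = 124.
Using column 4: 120 + 108 + 84 + 122 + ? → (3,4) = 530 − 434 = 96.

98 82 126 120 104 / 86 130 114 108 92 / 124 118 102 96 90 / 112 106 100 84 128 / 110 94 88 122 116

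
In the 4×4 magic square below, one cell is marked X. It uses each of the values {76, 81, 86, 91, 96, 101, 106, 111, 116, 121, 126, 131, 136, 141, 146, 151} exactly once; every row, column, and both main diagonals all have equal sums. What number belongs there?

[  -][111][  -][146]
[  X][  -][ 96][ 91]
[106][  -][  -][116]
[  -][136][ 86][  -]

The 16 entries sum to 1816, so each line sums to 1816/4 = 454.
Column 4: 146 + 91 + 116 + ? = 454, so (4,4) = 101.
Using row 4: 136 + 86 + 101 + ? → (4,1) = 454 − 323 = 131.
From anti-diagonal, 454 − (146 + 96 + 131) gives (3,2) = 81.
Row 3 must total 454; the given cells sum to 303, so (3,3) = 151.
Column 2: 111 + 81 + 136 + ? = 454, so (2,2) = 126.
Column 3: 96 + 151 + 86 + ? = 454, so (1,3) = 121.
From main diagonal, 454 − (126 + 151 + 101) gives (1,1) = 76.
Using row 2: 126 + 96 + 91 + ? → (2,1) = 454 − 313 = 141.

141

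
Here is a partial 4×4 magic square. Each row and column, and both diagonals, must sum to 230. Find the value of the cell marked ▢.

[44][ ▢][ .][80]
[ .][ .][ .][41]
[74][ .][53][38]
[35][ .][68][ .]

47

Row 3: 74 + 53 + 38 + ? = 230, so (3,2) = 65.
Column 1 must total 230; the given cells sum to 153, so (2,1) = 77.
Column 4 must total 230; the given cells sum to 159, so (4,4) = 71.
Using main diagonal: 44 + 53 + 71 + ? → (2,2) = 230 − 168 = 62.
Anti-diagonal: 80 + 65 + 35 + ? = 230, so (2,3) = 50.
Row 4: 35 + 68 + 71 + ? = 230, so (4,2) = 56.
Column 2 must total 230; the given cells sum to 183, so (1,2) = 47.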